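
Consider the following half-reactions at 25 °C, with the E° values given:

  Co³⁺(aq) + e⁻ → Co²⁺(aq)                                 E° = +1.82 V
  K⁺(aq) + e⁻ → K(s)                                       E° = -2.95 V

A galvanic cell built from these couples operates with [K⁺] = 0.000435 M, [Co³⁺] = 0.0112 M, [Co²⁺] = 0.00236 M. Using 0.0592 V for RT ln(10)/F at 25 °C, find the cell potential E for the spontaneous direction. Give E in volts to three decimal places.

+5.009 V

Co³⁺/Co²⁺ is the cathode (higher E°), K⁺/K the anode: E°cell = +1.82 − (-2.95) = +4.77 V, n = 1.
Overall: Co³⁺(aq) + K(s) → Co²⁺(aq) + K⁺(aq)
Q = [Co²⁺]·[K⁺] / ([Co³⁺]); log Q = -4.038.
E = E° − (0.0592/n) log Q = +4.77 − (0.0592/1)(-4.038) = +5.009 V.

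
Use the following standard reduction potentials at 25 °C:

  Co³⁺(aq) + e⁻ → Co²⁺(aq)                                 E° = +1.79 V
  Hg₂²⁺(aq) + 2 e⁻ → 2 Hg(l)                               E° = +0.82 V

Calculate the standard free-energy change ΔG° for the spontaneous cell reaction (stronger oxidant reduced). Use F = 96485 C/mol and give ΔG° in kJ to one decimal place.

-187.2 kJ

Co³⁺/Co²⁺ (E° = +1.79 V) is the cathode; Hg₂²⁺/Hg (E° = +0.82 V) is the anode, so E°cell = +0.97 V.
Balancing electrons gives n = 2 (lcm of 1 and 2).
ΔG° = −nFE° = −(2)(96485)(+0.97) = -187,181 J = -187.2 kJ.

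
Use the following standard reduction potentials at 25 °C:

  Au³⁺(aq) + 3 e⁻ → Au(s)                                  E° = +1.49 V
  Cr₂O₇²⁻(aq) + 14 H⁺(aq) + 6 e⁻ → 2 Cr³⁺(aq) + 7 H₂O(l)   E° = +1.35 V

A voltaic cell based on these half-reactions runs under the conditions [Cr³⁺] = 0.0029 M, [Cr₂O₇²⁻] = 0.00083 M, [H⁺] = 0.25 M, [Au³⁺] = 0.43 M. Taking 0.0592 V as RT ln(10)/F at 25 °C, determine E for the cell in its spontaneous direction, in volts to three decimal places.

Au³⁺/Au is the cathode (higher E°), Cr₂O₇²⁻/Cr³⁺ the anode: E°cell = +1.49 − (+1.35) = +0.14 V, n = 6.
Overall: 2 Au³⁺(aq) + 2 Cr³⁺(aq) + 7 H₂O(l) → 2 Au(s) + Cr₂O₇²⁻(aq) + 14 H⁺(aq)
Q = [Cr₂O₇²⁻]·[H⁺]^14 / ([Au³⁺]^2·[Cr³⁺]^2); log Q = -5.701.
E = E° − (0.0592/n) log Q = +0.14 − (0.0592/6)(-5.701) = +0.196 V.

+0.196 V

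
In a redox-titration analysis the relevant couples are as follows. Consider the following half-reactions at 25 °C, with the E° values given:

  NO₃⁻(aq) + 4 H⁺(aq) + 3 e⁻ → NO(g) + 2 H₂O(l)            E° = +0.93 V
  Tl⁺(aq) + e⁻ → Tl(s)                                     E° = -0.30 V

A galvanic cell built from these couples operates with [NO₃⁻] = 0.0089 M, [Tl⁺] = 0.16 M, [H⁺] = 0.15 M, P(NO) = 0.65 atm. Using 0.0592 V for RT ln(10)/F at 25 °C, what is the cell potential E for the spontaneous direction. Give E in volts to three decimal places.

+1.175 V

NO₃⁻/NO is the cathode (higher E°), Tl⁺/Tl the anode: E°cell = +0.93 − (-0.30) = +1.23 V, n = 3.
Overall: NO₃⁻(aq) + 4 H⁺(aq) + 3 Tl(s) → NO(g) + 2 H₂O(l) + 3 Tl⁺(aq)
Q = P(NO)·[Tl⁺]^3 / ([NO₃⁻]·[H⁺]^4); log Q = 2.772.
E = E° − (0.0592/n) log Q = +1.23 − (0.0592/3)(2.772) = +1.175 V.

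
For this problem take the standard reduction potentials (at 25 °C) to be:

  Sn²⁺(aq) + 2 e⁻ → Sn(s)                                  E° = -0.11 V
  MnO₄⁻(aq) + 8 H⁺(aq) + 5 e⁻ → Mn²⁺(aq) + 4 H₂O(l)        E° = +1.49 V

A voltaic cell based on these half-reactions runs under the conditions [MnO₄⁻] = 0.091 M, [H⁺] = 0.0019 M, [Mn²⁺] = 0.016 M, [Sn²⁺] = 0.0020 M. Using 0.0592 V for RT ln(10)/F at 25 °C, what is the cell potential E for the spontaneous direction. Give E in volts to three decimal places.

MnO₄⁻/Mn²⁺ is the cathode (higher E°), Sn²⁺/Sn the anode: E°cell = +1.49 − (-0.11) = +1.60 V, n = 10.
Overall: 2 MnO₄⁻(aq) + 16 H⁺(aq) + 5 Sn(s) → 2 Mn²⁺(aq) + 8 H₂O(l) + 5 Sn²⁺(aq)
Q = [Mn²⁺]^2·[Sn²⁺]^5 / ([MnO₄⁻]^2·[H⁺]^16); log Q = 28.535.
E = E° − (0.0592/n) log Q = +1.60 − (0.0592/10)(28.535) = +1.431 V.

+1.431 V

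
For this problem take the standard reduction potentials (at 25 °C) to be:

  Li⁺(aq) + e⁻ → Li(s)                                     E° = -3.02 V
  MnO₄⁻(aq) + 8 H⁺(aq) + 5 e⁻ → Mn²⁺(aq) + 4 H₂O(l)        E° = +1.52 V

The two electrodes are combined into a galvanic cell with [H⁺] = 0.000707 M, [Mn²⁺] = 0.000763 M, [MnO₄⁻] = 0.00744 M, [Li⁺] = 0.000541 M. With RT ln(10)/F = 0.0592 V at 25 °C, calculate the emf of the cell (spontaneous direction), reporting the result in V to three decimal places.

MnO₄⁻/Mn²⁺ is the cathode (higher E°), Li⁺/Li the anode: E°cell = +1.52 − (-3.02) = +4.54 V, n = 5.
Overall: MnO₄⁻(aq) + 8 H⁺(aq) + 5 Li(s) → Mn²⁺(aq) + 4 H₂O(l) + 5 Li⁺(aq)
Q = [Mn²⁺]·[Li⁺]^5 / ([MnO₄⁻]·[H⁺]^8); log Q = 7.882.
E = E° − (0.0592/n) log Q = +4.54 − (0.0592/5)(7.882) = +4.447 V.

+4.447 V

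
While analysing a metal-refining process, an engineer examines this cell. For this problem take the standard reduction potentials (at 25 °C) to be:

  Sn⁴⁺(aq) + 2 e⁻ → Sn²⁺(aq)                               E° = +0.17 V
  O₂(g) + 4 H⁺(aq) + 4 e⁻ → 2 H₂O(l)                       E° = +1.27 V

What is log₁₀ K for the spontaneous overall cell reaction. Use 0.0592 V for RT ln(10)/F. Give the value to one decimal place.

74.3

Cathode: O₂/H₂O; anode: Sn⁴⁺/Sn²⁺. E°cell = +1.10 V, n = 4.
log K = nE°cell / 0.0592 = (4)(+1.10) / 0.0592 = 74.3.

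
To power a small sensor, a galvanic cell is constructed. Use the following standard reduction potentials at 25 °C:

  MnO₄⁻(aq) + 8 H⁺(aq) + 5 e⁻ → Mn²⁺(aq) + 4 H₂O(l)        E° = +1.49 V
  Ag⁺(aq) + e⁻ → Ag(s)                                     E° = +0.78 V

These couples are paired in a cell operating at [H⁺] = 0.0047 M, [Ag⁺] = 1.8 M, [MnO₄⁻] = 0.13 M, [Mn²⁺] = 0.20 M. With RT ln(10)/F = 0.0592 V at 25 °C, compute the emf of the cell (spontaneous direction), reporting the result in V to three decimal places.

+0.472 V

MnO₄⁻/Mn²⁺ is the cathode (higher E°), Ag⁺/Ag the anode: E°cell = +1.49 − (+0.78) = +0.71 V, n = 5.
Overall: MnO₄⁻(aq) + 8 H⁺(aq) + 5 Ag(s) → Mn²⁺(aq) + 4 H₂O(l) + 5 Ag⁺(aq)
Q = [Mn²⁺]·[Ag⁺]^5 / ([MnO₄⁻]·[H⁺]^8); log Q = 20.087.
E = E° − (0.0592/n) log Q = +0.71 − (0.0592/5)(20.087) = +0.472 V.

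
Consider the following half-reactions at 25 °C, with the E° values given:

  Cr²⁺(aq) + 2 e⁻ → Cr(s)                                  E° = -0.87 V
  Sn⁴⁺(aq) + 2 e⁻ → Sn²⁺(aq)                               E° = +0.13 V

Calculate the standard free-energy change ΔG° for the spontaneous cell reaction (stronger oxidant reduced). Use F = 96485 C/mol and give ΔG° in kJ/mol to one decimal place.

Sn⁴⁺/Sn²⁺ (E° = +0.13 V) is the cathode; Cr²⁺/Cr (E° = -0.87 V) is the anode, so E°cell = +1.00 V.
Balancing electrons gives n = 2 (lcm of 2 and 2).
ΔG° = −nFE° = −(2)(96485)(+1.00) = -192,970 J = -193.0 kJ/mol.

-193.0 kJ/mol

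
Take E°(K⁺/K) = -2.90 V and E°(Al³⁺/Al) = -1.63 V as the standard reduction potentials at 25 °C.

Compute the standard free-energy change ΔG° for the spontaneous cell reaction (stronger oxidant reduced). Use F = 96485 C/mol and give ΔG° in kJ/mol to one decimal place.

-367.6 kJ/mol

Al³⁺/Al (E° = -1.63 V) is the cathode; K⁺/K (E° = -2.90 V) is the anode, so E°cell = +1.27 V.
Balancing electrons gives n = 3 (lcm of 3 and 1).
ΔG° = −nFE° = −(3)(96485)(+1.27) = -367,608 J = -367.6 kJ/mol.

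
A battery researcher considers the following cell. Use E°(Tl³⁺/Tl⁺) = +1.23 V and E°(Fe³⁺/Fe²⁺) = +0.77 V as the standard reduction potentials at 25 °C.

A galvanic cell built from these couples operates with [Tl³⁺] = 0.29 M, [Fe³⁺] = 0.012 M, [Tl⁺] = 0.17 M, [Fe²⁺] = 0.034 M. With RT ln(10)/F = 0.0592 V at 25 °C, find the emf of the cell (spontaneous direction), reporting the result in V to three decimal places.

Tl³⁺/Tl⁺ is the cathode (higher E°), Fe³⁺/Fe²⁺ the anode: E°cell = +1.23 − (+0.77) = +0.46 V, n = 2.
Overall: Tl³⁺(aq) + 2 Fe²⁺(aq) → Tl⁺(aq) + 2 Fe³⁺(aq)
Q = [Tl⁺]·[Fe³⁺]^2 / ([Tl³⁺]·[Fe²⁺]^2); log Q = -1.137.
E = E° − (0.0592/n) log Q = +0.46 − (0.0592/2)(-1.137) = +0.494 V.

+0.494 V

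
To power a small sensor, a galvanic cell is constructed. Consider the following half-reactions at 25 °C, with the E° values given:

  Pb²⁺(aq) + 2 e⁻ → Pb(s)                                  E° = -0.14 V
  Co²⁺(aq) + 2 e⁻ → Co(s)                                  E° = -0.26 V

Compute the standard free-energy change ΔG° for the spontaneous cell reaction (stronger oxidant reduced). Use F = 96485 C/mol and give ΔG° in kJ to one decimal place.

-23.2 kJ

Pb²⁺/Pb (E° = -0.14 V) is the cathode; Co²⁺/Co (E° = -0.26 V) is the anode, so E°cell = +0.12 V.
Balancing electrons gives n = 2 (lcm of 2 and 2).
ΔG° = −nFE° = −(2)(96485)(+0.12) = -23,156 J = -23.2 kJ.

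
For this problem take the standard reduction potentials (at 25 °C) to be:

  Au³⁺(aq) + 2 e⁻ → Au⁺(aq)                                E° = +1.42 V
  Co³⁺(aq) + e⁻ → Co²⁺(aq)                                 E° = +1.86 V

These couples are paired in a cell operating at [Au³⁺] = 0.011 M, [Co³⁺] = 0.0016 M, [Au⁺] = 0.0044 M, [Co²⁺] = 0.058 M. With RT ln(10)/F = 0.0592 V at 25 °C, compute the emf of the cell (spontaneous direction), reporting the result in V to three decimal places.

+0.336 V

Co³⁺/Co²⁺ is the cathode (higher E°), Au³⁺/Au⁺ the anode: E°cell = +1.86 − (+1.42) = +0.44 V, n = 2.
Overall: 2 Co³⁺(aq) + Au⁺(aq) → 2 Co²⁺(aq) + Au³⁺(aq)
Q = [Co²⁺]^2·[Au³⁺] / ([Co³⁺]^2·[Au⁺]); log Q = 3.517.
E = E° − (0.0592/n) log Q = +0.44 − (0.0592/2)(3.517) = +0.336 V.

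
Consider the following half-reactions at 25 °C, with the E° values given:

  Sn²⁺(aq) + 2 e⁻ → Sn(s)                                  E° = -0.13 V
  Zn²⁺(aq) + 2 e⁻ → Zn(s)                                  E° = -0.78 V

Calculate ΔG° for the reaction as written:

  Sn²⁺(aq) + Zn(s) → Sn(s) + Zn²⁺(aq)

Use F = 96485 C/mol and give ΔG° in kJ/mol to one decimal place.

-125.4 kJ/mol

As written, Sn²⁺/Sn is reduced (cathode) and Zn²⁺/Zn is oxidised (anode), so E°cell = (-0.13) − (-0.78) = +0.65 V.
Balancing electrons gives n = 2.
ΔG° = −nFE° = −(2)(96485)(+0.65) = -125,430 J = -125.4 kJ/mol.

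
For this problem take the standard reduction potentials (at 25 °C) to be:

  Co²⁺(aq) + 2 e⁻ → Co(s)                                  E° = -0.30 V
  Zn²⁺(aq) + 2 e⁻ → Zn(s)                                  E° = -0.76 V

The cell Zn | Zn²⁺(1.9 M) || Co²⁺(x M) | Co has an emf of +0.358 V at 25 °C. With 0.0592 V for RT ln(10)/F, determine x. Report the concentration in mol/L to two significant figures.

Co²⁺/Co is the cathode, Zn²⁺/Zn the anode: E°cell = +0.46 V, n = 2.
Overall reaction: Co²⁺(aq) + Zn(s) → Co(s) + Zn²⁺(aq); Q = [Zn²⁺]^1/[Co²⁺]^1.
From E = E° − (0.0592/n) log Q: log Q = (E° − E)·n/0.0592 = (+0.46 − (+0.358))·2/0.0592 = 3.4459.
So 1·log[Co²⁺] = 1·log(1.9) − log Q = 0.2788 − (3.4459) = -3.1671; [Co²⁺] = 10^(-3.1671) ≈ 0.00068 M.

0.00068 M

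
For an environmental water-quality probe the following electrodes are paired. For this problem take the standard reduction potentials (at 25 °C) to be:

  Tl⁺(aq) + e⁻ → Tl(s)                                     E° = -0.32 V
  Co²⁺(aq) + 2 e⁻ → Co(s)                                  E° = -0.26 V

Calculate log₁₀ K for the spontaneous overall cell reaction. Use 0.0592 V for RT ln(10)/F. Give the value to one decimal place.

2.0

Cathode: Co²⁺/Co; anode: Tl⁺/Tl. E°cell = +0.06 V, n = 2.
log K = nE°cell / 0.0592 = (2)(+0.06) / 0.0592 = 2.0.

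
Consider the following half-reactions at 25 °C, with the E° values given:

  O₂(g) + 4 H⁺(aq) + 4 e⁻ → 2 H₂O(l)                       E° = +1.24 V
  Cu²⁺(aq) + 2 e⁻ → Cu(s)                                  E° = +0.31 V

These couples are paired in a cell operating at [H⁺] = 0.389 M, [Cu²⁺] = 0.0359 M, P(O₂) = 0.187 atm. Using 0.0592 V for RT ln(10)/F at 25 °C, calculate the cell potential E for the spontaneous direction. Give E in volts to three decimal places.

O₂/H₂O is the cathode (higher E°), Cu²⁺/Cu the anode: E°cell = +1.24 − (+0.31) = +0.93 V, n = 4.
Overall: O₂(g) + 4 H⁺(aq) + 2 Cu(s) → 2 H₂O(l) + 2 Cu²⁺(aq)
Q = [Cu²⁺]^2 / (P(O₂)·[H⁺]^4); log Q = -0.521.
E = E° − (0.0592/n) log Q = +0.93 − (0.0592/4)(-0.521) = +0.938 V.

+0.938 V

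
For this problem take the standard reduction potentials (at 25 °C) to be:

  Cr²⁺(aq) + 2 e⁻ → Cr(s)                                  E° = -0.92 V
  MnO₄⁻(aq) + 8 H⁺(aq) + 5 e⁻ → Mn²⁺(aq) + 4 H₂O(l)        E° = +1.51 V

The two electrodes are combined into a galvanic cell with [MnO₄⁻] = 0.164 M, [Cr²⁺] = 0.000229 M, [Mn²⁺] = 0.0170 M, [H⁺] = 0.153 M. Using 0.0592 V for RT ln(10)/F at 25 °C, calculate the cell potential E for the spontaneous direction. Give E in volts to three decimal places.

MnO₄⁻/Mn²⁺ is the cathode (higher E°), Cr²⁺/Cr the anode: E°cell = +1.51 − (-0.92) = +2.43 V, n = 10.
Overall: 2 MnO₄⁻(aq) + 16 H⁺(aq) + 5 Cr(s) → 2 Mn²⁺(aq) + 8 H₂O(l) + 5 Cr²⁺(aq)
Q = [Mn²⁺]^2·[Cr²⁺]^5 / ([MnO₄⁻]^2·[H⁺]^16); log Q = -7.125.
E = E° − (0.0592/n) log Q = +2.43 − (0.0592/10)(-7.125) = +2.472 V.

+2.472 V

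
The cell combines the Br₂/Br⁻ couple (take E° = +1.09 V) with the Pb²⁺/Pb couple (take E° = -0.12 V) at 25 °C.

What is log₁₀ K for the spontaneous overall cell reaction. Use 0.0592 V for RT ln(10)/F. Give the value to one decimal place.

Cathode: Br₂/Br⁻; anode: Pb²⁺/Pb. E°cell = +1.21 V, n = 2.
log K = nE°cell / 0.0592 = (2)(+1.21) / 0.0592 = 40.9.

40.9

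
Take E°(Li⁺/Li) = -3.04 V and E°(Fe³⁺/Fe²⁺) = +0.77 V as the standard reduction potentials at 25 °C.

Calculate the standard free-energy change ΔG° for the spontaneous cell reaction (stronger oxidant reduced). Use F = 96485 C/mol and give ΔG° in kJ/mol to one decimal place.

-367.6 kJ/mol

Fe³⁺/Fe²⁺ (E° = +0.77 V) is the cathode; Li⁺/Li (E° = -3.04 V) is the anode, so E°cell = +3.81 V.
Balancing electrons gives n = 1 (lcm of 1 and 1).
ΔG° = −nFE° = −(1)(96485)(+3.81) = -367,608 J = -367.6 kJ/mol.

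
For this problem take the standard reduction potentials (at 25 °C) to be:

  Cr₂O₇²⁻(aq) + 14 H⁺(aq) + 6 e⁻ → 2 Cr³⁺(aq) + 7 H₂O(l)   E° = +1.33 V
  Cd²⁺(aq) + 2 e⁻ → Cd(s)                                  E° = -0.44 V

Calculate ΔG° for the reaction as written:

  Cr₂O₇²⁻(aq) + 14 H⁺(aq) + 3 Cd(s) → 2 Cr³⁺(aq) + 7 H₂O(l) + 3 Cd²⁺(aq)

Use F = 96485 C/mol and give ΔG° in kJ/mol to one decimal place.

-1024.7 kJ/mol

As written, Cr₂O₇²⁻/Cr³⁺ is reduced (cathode) and Cd²⁺/Cd is oxidised (anode), so E°cell = (+1.33) − (-0.44) = +1.77 V.
Balancing electrons gives n = 6.
ΔG° = −nFE° = −(6)(96485)(+1.77) = -1,024,671 J = -1024.7 kJ/mol.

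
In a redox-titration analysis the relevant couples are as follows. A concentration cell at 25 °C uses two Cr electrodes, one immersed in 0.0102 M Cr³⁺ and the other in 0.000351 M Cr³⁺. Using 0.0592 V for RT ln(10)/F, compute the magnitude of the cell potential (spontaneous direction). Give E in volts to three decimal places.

For a concentration cell E°cell = 0. The 0.0102 M side is the cathode (reduction is favoured where [Cr³⁺] is higher).
With n = 3, E = −(0.0592/3) log([Cr³⁺]ₐₙ/[Cr³⁺]꜀ₐₜ) = −(0.0592/3) log(0.000351/0.0102) = −(0.0592/3)(-1.463) = +0.029 V.

+0.029 V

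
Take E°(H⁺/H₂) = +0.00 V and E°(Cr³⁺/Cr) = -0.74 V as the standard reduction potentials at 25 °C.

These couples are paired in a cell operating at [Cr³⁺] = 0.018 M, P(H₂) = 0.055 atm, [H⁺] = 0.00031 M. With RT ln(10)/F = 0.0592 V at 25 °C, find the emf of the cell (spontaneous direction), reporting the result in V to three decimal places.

+0.604 V

H⁺/H₂ is the cathode (higher E°), Cr³⁺/Cr the anode: E°cell = +0.00 − (-0.74) = +0.74 V, n = 6.
Overall: 6 H⁺(aq) + 2 Cr(s) → 3 H₂(g) + 2 Cr³⁺(aq)
Q = P(H₂)^3·[Cr³⁺]^2 / ([H⁺]^6); log Q = 13.783.
E = E° − (0.0592/n) log Q = +0.74 − (0.0592/6)(13.783) = +0.604 V.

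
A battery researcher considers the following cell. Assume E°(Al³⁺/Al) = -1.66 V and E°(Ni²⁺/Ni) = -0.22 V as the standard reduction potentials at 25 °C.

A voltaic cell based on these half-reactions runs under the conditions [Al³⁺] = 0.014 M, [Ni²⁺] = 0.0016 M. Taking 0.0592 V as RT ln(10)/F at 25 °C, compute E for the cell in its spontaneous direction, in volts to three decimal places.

+1.394 V

Ni²⁺/Ni is the cathode (higher E°), Al³⁺/Al the anode: E°cell = -0.22 − (-1.66) = +1.44 V, n = 6.
Overall: 3 Ni²⁺(aq) + 2 Al(s) → 3 Ni(s) + 2 Al³⁺(aq)
Q = [Al³⁺]^2 / ([Ni²⁺]^3); log Q = 4.680.
E = E° − (0.0592/n) log Q = +1.44 − (0.0592/6)(4.680) = +1.394 V.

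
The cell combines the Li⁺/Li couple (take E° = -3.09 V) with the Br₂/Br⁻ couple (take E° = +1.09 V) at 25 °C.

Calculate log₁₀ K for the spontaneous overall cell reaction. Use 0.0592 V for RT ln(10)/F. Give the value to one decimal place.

141.2

Cathode: Br₂/Br⁻; anode: Li⁺/Li. E°cell = +4.18 V, n = 2.
log K = nE°cell / 0.0592 = (2)(+4.18) / 0.0592 = 141.2.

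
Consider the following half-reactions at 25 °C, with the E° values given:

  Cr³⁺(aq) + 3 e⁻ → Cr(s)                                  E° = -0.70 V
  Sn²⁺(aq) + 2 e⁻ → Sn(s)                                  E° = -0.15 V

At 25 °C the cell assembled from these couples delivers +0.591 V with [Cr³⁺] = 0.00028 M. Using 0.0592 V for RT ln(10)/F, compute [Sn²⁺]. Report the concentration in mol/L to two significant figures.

0.10 M

Sn²⁺/Sn is the cathode, Cr³⁺/Cr the anode: E°cell = +0.55 V, n = 6.
Overall reaction: 3 Sn²⁺(aq) + 2 Cr(s) → 3 Sn(s) + 2 Cr³⁺(aq); Q = [Cr³⁺]^2/[Sn²⁺]^3.
From E = E° − (0.0592/n) log Q: log Q = (E° − E)·n/0.0592 = (+0.55 − (+0.591))·6/0.0592 = -4.1554.
So 3·log[Sn²⁺] = 2·log(0.00028) − log Q = -7.1057 − (-4.1554) = -2.9503; log[Sn²⁺] = -2.9503 / 3 = -0.9834; [Sn²⁺] = 10^(-0.9834) ≈ 0.10 M.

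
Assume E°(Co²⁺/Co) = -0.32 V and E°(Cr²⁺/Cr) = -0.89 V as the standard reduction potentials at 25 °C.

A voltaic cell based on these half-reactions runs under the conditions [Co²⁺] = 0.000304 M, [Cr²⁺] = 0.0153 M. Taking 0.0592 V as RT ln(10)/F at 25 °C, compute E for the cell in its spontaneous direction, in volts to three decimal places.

Co²⁺/Co is the cathode (higher E°), Cr²⁺/Cr the anode: E°cell = -0.32 − (-0.89) = +0.57 V, n = 2.
Overall: Co²⁺(aq) + Cr(s) → Co(s) + Cr²⁺(aq)
Q = [Cr²⁺] / ([Co²⁺]); log Q = 1.702.
E = E° − (0.0592/n) log Q = +0.57 − (0.0592/2)(1.702) = +0.520 V.

+0.520 V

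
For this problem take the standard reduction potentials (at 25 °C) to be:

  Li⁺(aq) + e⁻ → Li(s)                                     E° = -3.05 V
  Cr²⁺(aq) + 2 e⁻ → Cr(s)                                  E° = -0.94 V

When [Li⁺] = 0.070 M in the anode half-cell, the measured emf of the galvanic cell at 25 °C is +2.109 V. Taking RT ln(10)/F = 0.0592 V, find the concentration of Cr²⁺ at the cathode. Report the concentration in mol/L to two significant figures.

Cr²⁺/Cr is the cathode, Li⁺/Li the anode: E°cell = +2.11 V, n = 2.
Overall reaction: Cr²⁺(aq) + 2 Li(s) → Cr(s) + 2 Li⁺(aq); Q = [Li⁺]^2/[Cr²⁺]^1.
From E = E° − (0.0592/n) log Q: log Q = (E° − E)·n/0.0592 = (+2.11 − (+2.109))·2/0.0592 = 0.0338.
So 1·log[Cr²⁺] = 2·log(0.07) − log Q = -2.3098 − (0.0338) = -2.3436; [Cr²⁺] = 10^(-2.3436) ≈ 0.0045 M.

0.0045 M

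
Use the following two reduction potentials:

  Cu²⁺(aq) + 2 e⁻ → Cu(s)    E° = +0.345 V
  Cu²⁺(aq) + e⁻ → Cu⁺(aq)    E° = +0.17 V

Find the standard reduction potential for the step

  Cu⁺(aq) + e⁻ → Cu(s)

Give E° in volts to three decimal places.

+0.520 V

Sequential free energies add, so n₃E°₃ = n₁E°₁ + n₂E°₂.
With n₃ = 2, and the known step contributing 1×(+0.17) V, the unknown satisfies 1·E° = 2×(+0.345) − 1×(+0.17) = +0.520.
E° = +0.520 / 1 = +0.520 V.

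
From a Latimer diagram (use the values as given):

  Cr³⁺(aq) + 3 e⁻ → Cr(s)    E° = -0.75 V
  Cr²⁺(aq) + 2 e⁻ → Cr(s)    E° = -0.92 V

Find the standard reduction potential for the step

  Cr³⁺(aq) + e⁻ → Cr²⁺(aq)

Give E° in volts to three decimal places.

Sequential free energies add, so n₃E°₃ = n₁E°₁ + n₂E°₂.
With n₃ = 3, and the known step contributing 2×(-0.92) V, the unknown satisfies 1·E° = 3×(-0.75) − 2×(-0.92) = -0.410.
E° = -0.410 / 1 = -0.410 V.

-0.410 V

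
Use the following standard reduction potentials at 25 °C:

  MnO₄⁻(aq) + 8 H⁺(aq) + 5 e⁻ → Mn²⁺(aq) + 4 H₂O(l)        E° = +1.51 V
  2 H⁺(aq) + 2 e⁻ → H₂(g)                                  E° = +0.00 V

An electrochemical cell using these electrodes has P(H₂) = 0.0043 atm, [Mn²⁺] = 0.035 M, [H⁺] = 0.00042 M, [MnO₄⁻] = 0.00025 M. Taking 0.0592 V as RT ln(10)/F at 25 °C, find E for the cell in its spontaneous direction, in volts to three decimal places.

+1.295 V

MnO₄⁻/Mn²⁺ is the cathode (higher E°), H⁺/H₂ the anode: E°cell = +1.51 − (+0.00) = +1.51 V, n = 10.
Overall: 2 MnO₄⁻(aq) + 6 H⁺(aq) + 5 H₂(g) → 2 Mn²⁺(aq) + 8 H₂O(l)
Q = [Mn²⁺]^2 / ([MnO₄⁻]^2·[H⁺]^6·P(H₂)^5); log Q = 36.385.
E = E° − (0.0592/n) log Q = +1.51 − (0.0592/10)(36.385) = +1.295 V.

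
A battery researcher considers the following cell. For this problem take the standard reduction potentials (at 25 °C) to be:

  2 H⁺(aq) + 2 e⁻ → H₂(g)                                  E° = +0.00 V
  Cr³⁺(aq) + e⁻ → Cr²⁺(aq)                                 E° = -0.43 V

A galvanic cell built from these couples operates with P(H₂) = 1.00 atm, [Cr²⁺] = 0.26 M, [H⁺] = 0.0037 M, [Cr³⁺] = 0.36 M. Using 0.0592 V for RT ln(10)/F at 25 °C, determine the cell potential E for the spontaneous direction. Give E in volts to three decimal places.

H⁺/H₂ is the cathode (higher E°), Cr³⁺/Cr²⁺ the anode: E°cell = +0.00 − (-0.43) = +0.43 V, n = 2.
Overall: 2 H⁺(aq) + 2 Cr²⁺(aq) → H₂(g) + 2 Cr³⁺(aq)
Q = P(H₂)·[Cr³⁺]^2 / ([H⁺]^2·[Cr²⁺]^2); log Q = 5.146.
E = E° − (0.0592/n) log Q = +0.43 − (0.0592/2)(5.146) = +0.278 V.

+0.278 V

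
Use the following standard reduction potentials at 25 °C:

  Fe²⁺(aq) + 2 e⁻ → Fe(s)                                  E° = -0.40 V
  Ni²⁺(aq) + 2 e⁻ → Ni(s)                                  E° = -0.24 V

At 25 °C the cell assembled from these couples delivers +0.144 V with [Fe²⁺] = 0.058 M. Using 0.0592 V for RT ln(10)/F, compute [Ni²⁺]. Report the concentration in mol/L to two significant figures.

0.017 M

Ni²⁺/Ni is the cathode, Fe²⁺/Fe the anode: E°cell = +0.16 V, n = 2.
Overall reaction: Ni²⁺(aq) + Fe(s) → Ni(s) + Fe²⁺(aq); Q = [Fe²⁺]^1/[Ni²⁺]^1.
From E = E° − (0.0592/n) log Q: log Q = (E° − E)·n/0.0592 = (+0.16 − (+0.144))·2/0.0592 = 0.5405.
So 1·log[Ni²⁺] = 1·log(0.058) − log Q = -1.2366 − (0.5405) = -1.7771; [Ni²⁺] = 10^(-1.7771) ≈ 0.017 M.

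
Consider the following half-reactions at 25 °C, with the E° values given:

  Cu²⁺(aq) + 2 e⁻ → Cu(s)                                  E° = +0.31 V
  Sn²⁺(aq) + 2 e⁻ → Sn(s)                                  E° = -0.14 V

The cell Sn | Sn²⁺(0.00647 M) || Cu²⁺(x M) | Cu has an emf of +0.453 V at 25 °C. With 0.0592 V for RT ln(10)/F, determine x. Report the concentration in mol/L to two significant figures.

Cu²⁺/Cu is the cathode, Sn²⁺/Sn the anode: E°cell = +0.45 V, n = 2.
Overall reaction: Cu²⁺(aq) + Sn(s) → Cu(s) + Sn²⁺(aq); Q = [Sn²⁺]^1/[Cu²⁺]^1.
From E = E° − (0.0592/n) log Q: log Q = (E° − E)·n/0.0592 = (+0.45 − (+0.453))·2/0.0592 = -0.1014.
So 1·log[Cu²⁺] = 1·log(0.00647) − log Q = -2.1891 − (-0.1014) = -2.0877; [Cu²⁺] = 10^(-2.0877) ≈ 0.0082 M.

0.0082 M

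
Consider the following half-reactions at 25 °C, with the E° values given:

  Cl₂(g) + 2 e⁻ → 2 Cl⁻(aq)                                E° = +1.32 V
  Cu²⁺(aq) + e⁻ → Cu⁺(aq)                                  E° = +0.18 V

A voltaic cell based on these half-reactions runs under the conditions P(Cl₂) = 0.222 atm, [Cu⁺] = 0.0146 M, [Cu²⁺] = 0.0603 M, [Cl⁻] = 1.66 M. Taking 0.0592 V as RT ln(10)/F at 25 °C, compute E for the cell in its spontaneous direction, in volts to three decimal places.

Cl₂/Cl⁻ is the cathode (higher E°), Cu²⁺/Cu⁺ the anode: E°cell = +1.32 − (+0.18) = +1.14 V, n = 2.
Overall: Cl₂(g) + 2 Cu⁺(aq) → 2 Cl⁻(aq) + 2 Cu²⁺(aq)
Q = [Cl⁻]^2·[Cu²⁺]^2 / (P(Cl₂)·[Cu⁺]^2); log Q = 2.326.
E = E° − (0.0592/n) log Q = +1.14 − (0.0592/2)(2.326) = +1.071 V.

+1.071 V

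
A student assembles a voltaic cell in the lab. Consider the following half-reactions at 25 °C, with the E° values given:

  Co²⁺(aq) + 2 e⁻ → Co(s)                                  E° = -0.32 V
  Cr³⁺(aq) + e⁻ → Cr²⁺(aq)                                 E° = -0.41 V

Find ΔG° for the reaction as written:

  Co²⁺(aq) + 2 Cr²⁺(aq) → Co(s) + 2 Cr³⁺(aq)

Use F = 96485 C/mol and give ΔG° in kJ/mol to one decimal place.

As written, Co²⁺/Co is reduced (cathode) and Cr³⁺/Cr²⁺ is oxidised (anode), so E°cell = (-0.32) − (-0.41) = +0.09 V.
Balancing electrons gives n = 2.
ΔG° = −nFE° = −(2)(96485)(+0.09) = -17,367 J = -17.4 kJ/mol.

-17.4 kJ/mol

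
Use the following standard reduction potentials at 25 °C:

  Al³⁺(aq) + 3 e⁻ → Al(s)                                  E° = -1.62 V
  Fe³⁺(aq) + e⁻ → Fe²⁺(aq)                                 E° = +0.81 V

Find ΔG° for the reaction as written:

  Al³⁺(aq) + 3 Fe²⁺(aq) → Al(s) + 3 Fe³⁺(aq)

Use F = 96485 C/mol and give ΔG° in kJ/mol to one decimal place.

As written, Al³⁺/Al is reduced (cathode) and Fe³⁺/Fe²⁺ is oxidised (anode), so E°cell = (-1.62) − (+0.81) = -2.43 V.
Balancing electrons gives n = 3.
ΔG° = −nFE° = −(3)(96485)(-2.43) = 703,376 J = +703.4 kJ/mol.

+703.4 kJ/mol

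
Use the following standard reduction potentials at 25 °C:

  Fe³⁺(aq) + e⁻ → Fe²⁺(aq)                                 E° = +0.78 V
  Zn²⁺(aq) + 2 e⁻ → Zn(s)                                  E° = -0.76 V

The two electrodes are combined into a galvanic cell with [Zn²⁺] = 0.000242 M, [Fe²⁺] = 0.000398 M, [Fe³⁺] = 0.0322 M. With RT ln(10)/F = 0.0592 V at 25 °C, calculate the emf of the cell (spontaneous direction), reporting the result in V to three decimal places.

Fe³⁺/Fe²⁺ is the cathode (higher E°), Zn²⁺/Zn the anode: E°cell = +0.78 − (-0.76) = +1.54 V, n = 2.
Overall: 2 Fe³⁺(aq) + Zn(s) → 2 Fe²⁺(aq) + Zn²⁺(aq)
Q = [Fe²⁺]^2·[Zn²⁺] / ([Fe³⁺]^2); log Q = -7.432.
E = E° − (0.0592/n) log Q = +1.54 − (0.0592/2)(-7.432) = +1.760 V.

+1.760 V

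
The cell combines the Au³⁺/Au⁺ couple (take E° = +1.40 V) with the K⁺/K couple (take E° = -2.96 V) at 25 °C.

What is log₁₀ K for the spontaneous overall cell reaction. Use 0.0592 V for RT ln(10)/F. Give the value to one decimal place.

Cathode: Au³⁺/Au⁺; anode: K⁺/K. E°cell = +4.36 V, n = 2.
log K = nE°cell / 0.0592 = (2)(+4.36) / 0.0592 = 147.3.

147.3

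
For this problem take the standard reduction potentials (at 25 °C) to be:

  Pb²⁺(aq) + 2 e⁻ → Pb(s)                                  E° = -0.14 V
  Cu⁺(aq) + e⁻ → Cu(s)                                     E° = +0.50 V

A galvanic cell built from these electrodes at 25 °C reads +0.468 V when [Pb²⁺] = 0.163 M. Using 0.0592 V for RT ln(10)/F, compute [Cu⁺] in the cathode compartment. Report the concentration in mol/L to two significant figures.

Cu⁺/Cu is the cathode, Pb²⁺/Pb the anode: E°cell = +0.64 V, n = 2.
Overall reaction: 2 Cu⁺(aq) + Pb(s) → 2 Cu(s) + Pb²⁺(aq); Q = [Pb²⁺]^1/[Cu⁺]^2.
From E = E° − (0.0592/n) log Q: log Q = (E° − E)·n/0.0592 = (+0.64 − (+0.468))·2/0.0592 = 5.8108.
So 2·log[Cu⁺] = 1·log(0.163) − log Q = -0.7878 − (5.8108) = -6.5986; log[Cu⁺] = -6.5986 / 2 = -3.2993; [Cu⁺] = 10^(-3.2993) ≈ 0.00050 M.

0.00050 M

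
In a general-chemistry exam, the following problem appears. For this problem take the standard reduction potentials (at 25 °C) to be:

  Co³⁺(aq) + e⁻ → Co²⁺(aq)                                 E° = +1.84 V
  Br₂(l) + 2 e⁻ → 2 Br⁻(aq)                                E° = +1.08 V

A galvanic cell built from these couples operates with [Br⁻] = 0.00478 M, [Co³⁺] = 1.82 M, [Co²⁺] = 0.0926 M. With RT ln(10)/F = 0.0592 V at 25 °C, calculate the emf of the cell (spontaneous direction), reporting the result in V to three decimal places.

+0.699 V

Co³⁺/Co²⁺ is the cathode (higher E°), Br₂/Br⁻ the anode: E°cell = +1.84 − (+1.08) = +0.76 V, n = 2.
Overall: 2 Co³⁺(aq) + 2 Br⁻(aq) → 2 Co²⁺(aq) + Br₂(l)
Q = [Co²⁺]^2 / ([Co³⁺]^2·[Br⁻]^2); log Q = 2.054.
E = E° − (0.0592/n) log Q = +0.76 − (0.0592/2)(2.054) = +0.699 V.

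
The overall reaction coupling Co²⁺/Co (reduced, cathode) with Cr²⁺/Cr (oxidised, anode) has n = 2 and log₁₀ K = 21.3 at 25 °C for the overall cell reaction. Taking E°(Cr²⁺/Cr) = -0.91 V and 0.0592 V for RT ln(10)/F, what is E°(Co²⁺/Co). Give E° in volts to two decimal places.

E°cell = (0.0592/n)·log K = (0.0592/2)(21.3) = +0.630 V.
Since Co²⁺/Co is the cathode and Cr²⁺/Cr the anode, E°cell = E°(Co²⁺/Co) − E°(Cr²⁺/Cr).
So E°(Co²⁺/Co) = E°cell + E°(Cr²⁺/Cr) = +0.630 + (-0.91) = -0.28 V.

-0.28 V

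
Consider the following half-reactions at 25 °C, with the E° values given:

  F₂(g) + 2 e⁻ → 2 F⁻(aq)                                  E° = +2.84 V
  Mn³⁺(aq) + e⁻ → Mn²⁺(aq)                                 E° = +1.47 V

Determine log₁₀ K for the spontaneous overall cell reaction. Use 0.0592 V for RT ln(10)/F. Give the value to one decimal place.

Cathode: F₂/F⁻; anode: Mn³⁺/Mn²⁺. E°cell = +1.37 V, n = 2.
log K = nE°cell / 0.0592 = (2)(+1.37) / 0.0592 = 46.3.

46.3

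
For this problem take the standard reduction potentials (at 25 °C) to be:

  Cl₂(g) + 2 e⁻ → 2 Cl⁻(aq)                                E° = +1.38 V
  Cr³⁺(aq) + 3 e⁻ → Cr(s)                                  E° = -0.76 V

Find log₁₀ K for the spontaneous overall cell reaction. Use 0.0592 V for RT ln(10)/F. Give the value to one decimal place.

Cathode: Cl₂/Cl⁻; anode: Cr³⁺/Cr. E°cell = +2.14 V, n = 6.
log K = nE°cell / 0.0592 = (6)(+2.14) / 0.0592 = 216.9.

216.9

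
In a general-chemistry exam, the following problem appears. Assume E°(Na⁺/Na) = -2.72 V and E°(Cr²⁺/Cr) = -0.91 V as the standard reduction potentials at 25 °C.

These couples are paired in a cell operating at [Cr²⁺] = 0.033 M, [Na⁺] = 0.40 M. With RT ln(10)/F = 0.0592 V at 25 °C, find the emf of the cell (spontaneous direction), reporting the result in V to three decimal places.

+1.790 V

Cr²⁺/Cr is the cathode (higher E°), Na⁺/Na the anode: E°cell = -0.91 − (-2.72) = +1.81 V, n = 2.
Overall: Cr²⁺(aq) + 2 Na(s) → Cr(s) + 2 Na⁺(aq)
Q = [Na⁺]^2 / ([Cr²⁺]); log Q = 0.686.
E = E° − (0.0592/n) log Q = +1.81 − (0.0592/2)(0.686) = +1.790 V.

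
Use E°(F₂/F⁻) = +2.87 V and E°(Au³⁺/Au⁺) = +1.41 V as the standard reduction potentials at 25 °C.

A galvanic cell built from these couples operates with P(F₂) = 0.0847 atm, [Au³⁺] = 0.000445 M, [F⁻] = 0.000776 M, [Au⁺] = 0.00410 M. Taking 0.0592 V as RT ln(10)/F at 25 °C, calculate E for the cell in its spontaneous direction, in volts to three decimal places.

+1.641 V

F₂/F⁻ is the cathode (higher E°), Au³⁺/Au⁺ the anode: E°cell = +2.87 − (+1.41) = +1.46 V, n = 2.
Overall: F₂(g) + Au⁺(aq) → 2 F⁻(aq) + Au³⁺(aq)
Q = [F⁻]^2·[Au³⁺] / (P(F₂)·[Au⁺]); log Q = -6.113.
E = E° − (0.0592/n) log Q = +1.46 − (0.0592/2)(-6.113) = +1.641 V.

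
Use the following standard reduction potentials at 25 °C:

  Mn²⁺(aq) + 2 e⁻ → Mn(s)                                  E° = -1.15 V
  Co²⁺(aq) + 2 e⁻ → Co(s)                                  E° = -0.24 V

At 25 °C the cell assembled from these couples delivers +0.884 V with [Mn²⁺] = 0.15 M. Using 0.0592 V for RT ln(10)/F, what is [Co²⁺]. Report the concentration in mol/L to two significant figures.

Co²⁺/Co is the cathode, Mn²⁺/Mn the anode: E°cell = +0.91 V, n = 2.
Overall reaction: Co²⁺(aq) + Mn(s) → Co(s) + Mn²⁺(aq); Q = [Mn²⁺]^1/[Co²⁺]^1.
From E = E° − (0.0592/n) log Q: log Q = (E° − E)·n/0.0592 = (+0.91 − (+0.884))·2/0.0592 = 0.8784.
So 1·log[Co²⁺] = 1·log(0.15) − log Q = -0.8239 − (0.8784) = -1.7023; [Co²⁺] = 10^(-1.7023) ≈ 0.020 M.

0.020 M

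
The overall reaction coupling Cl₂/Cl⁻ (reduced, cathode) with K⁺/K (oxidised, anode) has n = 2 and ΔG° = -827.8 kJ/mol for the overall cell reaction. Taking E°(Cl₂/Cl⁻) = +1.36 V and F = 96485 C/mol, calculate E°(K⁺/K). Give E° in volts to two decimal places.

E°cell = −ΔG°/(nF) = −(-827.8×10³)/((2)(96485)) = +4.290 V.
Since Cl₂/Cl⁻ is the cathode and K⁺/K the anode, E°cell = E°(Cl₂/Cl⁻) − E°(K⁺/K).
So E°(K⁺/K) = E°(Cl₂/Cl⁻) − E°cell = (+1.36) − (+4.290) = -2.93 V.

-2.93 V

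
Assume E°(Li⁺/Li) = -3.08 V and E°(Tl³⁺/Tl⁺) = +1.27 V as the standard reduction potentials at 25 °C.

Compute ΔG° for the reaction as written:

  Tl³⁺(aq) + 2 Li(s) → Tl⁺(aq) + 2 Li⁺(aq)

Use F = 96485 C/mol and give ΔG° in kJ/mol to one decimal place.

-839.4 kJ/mol

As written, Tl³⁺/Tl⁺ is reduced (cathode) and Li⁺/Li is oxidised (anode), so E°cell = (+1.27) − (-3.08) = +4.35 V.
Balancing electrons gives n = 2.
ΔG° = −nFE° = −(2)(96485)(+4.35) = -839,419 J = -839.4 kJ/mol.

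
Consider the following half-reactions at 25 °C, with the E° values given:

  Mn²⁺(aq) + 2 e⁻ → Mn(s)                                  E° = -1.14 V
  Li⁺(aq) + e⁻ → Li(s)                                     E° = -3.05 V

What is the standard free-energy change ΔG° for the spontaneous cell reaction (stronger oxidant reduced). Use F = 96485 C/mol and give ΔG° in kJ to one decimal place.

-368.6 kJ

Mn²⁺/Mn (E° = -1.14 V) is the cathode; Li⁺/Li (E° = -3.05 V) is the anode, so E°cell = +1.91 V.
Balancing electrons gives n = 2 (lcm of 2 and 1).
ΔG° = −nFE° = −(2)(96485)(+1.91) = -368,573 J = -368.6 kJ.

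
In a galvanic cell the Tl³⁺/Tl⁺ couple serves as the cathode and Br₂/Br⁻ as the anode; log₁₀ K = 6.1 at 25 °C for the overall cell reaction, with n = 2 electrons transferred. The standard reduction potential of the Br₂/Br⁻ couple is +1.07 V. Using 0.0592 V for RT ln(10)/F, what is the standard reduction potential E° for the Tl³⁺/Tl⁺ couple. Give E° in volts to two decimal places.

E°cell = (0.0592/n)·log K = (0.0592/2)(6.1) = +0.181 V.
Since Tl³⁺/Tl⁺ is the cathode and Br₂/Br⁻ the anode, E°cell = E°(Tl³⁺/Tl⁺) − E°(Br₂/Br⁻).
So E°(Tl³⁺/Tl⁺) = E°cell + E°(Br₂/Br⁻) = +0.181 + (+1.07) = +1.25 V.

+1.25 V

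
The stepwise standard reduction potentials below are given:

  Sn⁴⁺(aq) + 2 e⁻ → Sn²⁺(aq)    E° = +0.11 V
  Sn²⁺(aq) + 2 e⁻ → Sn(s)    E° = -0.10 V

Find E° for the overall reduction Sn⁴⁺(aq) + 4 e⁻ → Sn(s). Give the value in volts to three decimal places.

Adding the free-energy changes (−nFE°) of the two steps gives −n₃FE°₃ = −n₁FE°₁ − n₂FE°₂.
E°₃ = (2×+0.11 + 2×-0.10) / 4 = (+0.020) / 4 = +0.005 V.

+0.005 V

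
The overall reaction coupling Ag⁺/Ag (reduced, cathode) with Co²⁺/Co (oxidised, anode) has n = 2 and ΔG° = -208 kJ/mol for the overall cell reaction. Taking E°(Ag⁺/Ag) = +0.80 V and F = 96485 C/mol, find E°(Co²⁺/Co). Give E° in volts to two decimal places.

E°cell = −ΔG°/(nF) = −(-208×10³)/((2)(96485)) = +1.078 V.
Since Ag⁺/Ag is the cathode and Co²⁺/Co the anode, E°cell = E°(Ag⁺/Ag) − E°(Co²⁺/Co).
So E°(Co²⁺/Co) = E°(Ag⁺/Ag) − E°cell = (+0.80) − (+1.078) = -0.28 V.

-0.28 V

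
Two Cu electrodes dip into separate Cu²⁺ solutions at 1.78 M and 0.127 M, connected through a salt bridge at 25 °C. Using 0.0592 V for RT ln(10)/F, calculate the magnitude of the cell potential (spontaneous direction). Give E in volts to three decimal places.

For a concentration cell E°cell = 0. The 1.78 M side is the cathode (reduction is favoured where [Cu²⁺] is higher).
With n = 2, E = −(0.0592/2) log([Cu²⁺]ₐₙ/[Cu²⁺]꜀ₐₜ) = −(0.0592/2) log(0.127/1.78) = −(0.0592/2)(-1.147) = +0.034 V.

+0.034 V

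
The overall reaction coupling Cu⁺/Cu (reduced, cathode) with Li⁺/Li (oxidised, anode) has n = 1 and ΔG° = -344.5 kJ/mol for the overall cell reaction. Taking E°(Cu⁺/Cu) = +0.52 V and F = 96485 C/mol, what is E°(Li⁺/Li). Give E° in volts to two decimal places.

-3.05 V

E°cell = −ΔG°/(nF) = −(-344.5×10³)/((1)(96485)) = +3.571 V.
Since Cu⁺/Cu is the cathode and Li⁺/Li the anode, E°cell = E°(Cu⁺/Cu) − E°(Li⁺/Li).
So E°(Li⁺/Li) = E°(Cu⁺/Cu) − E°cell = (+0.52) − (+3.571) = -3.05 V.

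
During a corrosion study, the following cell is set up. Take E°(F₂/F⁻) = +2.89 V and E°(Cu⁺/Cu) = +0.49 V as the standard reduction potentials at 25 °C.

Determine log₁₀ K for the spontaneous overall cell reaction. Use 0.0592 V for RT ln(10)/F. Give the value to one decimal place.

Cathode: F₂/F⁻; anode: Cu⁺/Cu. E°cell = +2.40 V, n = 2.
log K = nE°cell / 0.0592 = (2)(+2.40) / 0.0592 = 81.1.

81.1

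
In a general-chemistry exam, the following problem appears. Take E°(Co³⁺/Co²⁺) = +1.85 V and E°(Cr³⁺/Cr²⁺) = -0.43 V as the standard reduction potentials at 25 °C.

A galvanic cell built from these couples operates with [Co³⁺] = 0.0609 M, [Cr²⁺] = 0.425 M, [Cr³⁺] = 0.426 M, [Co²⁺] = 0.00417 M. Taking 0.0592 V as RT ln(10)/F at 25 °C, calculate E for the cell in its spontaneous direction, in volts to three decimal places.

+2.349 V

Co³⁺/Co²⁺ is the cathode (higher E°), Cr³⁺/Cr²⁺ the anode: E°cell = +1.85 − (-0.43) = +2.28 V, n = 1.
Overall: Co³⁺(aq) + Cr²⁺(aq) → Co²⁺(aq) + Cr³⁺(aq)
Q = [Co²⁺]·[Cr³⁺] / ([Co³⁺]·[Cr²⁺]); log Q = -1.163.
E = E° − (0.0592/n) log Q = +2.28 − (0.0592/1)(-1.163) = +2.349 V.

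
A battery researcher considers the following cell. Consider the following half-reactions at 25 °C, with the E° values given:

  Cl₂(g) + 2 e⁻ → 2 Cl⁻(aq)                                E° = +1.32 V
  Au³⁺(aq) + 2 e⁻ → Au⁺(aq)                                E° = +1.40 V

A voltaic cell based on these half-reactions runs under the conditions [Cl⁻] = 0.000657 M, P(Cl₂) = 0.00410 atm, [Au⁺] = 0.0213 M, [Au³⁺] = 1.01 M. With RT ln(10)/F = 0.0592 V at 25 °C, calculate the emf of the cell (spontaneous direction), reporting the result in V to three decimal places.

+0.012 V

Au³⁺/Au⁺ is the cathode (higher E°), Cl₂/Cl⁻ the anode: E°cell = +1.40 − (+1.32) = +0.08 V, n = 2.
Overall: Au³⁺(aq) + 2 Cl⁻(aq) → Au⁺(aq) + Cl₂(g)
Q = [Au⁺]·P(Cl₂) / ([Au³⁺]·[Cl⁻]^2); log Q = 2.302.
E = E° − (0.0592/n) log Q = +0.08 − (0.0592/2)(2.302) = +0.012 V.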